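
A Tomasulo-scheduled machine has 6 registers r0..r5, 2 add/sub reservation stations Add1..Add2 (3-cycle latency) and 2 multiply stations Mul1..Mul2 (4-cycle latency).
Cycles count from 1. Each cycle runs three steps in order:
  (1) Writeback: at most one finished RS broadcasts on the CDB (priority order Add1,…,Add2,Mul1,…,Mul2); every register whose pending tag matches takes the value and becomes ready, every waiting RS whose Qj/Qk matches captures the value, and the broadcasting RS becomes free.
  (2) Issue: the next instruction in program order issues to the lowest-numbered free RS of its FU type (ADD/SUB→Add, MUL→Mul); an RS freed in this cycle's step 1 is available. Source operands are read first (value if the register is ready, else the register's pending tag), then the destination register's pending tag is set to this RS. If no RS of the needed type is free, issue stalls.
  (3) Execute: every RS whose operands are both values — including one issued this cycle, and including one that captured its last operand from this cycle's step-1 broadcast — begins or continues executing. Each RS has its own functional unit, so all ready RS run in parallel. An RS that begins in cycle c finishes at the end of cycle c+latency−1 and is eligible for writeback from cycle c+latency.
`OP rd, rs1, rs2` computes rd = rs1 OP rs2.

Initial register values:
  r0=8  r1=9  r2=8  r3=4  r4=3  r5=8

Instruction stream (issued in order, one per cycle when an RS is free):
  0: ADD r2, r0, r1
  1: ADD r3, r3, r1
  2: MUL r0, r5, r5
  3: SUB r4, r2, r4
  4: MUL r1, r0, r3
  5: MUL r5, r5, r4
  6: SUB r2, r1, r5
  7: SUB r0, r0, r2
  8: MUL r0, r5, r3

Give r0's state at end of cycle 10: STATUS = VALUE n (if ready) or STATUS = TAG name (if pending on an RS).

c1: issue ADD r2<-Add1 | r0:8,r1:9,r2:Add1,r3:4,r4:3,r5:8
c2: issue ADD r3<-Add2 | r0:8,r1:9,r2:Add1,r3:Add2,r4:3,r5:8
c3: issue MUL r0<-Mul1 | r0:Mul1,r1:9,r2:Add1,r3:Add2,r4:3,r5:8
c4: CDB Add1=17; issue SUB r4<-Add1 | r0:Mul1,r1:9,r2:17,r3:Add2,r4:Add1,r5:8
c5: CDB Add2=13; issue MUL r1<-Mul2 | r0:Mul1,r1:Mul2,r2:17,r3:13,r4:Add1,r5:8
c6: stall | r0:Mul1,r1:Mul2,r2:17,r3:13,r4:Add1,r5:8
c7: CDB Add1=14; stall | r0:Mul1,r1:Mul2,r2:17,r3:13,r4:14,r5:8
c8: CDB Mul1=64; issue MUL r5<-Mul1 | r0:64,r1:Mul2,r2:17,r3:13,r4:14,r5:Mul1
c9: issue SUB r2<-Add1 | r0:64,r1:Mul2,r2:Add1,r3:13,r4:14,r5:Mul1
c10: issue SUB r0<-Add2 | r0:Add2,r1:Mul2,r2:Add1,r3:13,r4:14,r5:Mul1

STATUS = TAG Add2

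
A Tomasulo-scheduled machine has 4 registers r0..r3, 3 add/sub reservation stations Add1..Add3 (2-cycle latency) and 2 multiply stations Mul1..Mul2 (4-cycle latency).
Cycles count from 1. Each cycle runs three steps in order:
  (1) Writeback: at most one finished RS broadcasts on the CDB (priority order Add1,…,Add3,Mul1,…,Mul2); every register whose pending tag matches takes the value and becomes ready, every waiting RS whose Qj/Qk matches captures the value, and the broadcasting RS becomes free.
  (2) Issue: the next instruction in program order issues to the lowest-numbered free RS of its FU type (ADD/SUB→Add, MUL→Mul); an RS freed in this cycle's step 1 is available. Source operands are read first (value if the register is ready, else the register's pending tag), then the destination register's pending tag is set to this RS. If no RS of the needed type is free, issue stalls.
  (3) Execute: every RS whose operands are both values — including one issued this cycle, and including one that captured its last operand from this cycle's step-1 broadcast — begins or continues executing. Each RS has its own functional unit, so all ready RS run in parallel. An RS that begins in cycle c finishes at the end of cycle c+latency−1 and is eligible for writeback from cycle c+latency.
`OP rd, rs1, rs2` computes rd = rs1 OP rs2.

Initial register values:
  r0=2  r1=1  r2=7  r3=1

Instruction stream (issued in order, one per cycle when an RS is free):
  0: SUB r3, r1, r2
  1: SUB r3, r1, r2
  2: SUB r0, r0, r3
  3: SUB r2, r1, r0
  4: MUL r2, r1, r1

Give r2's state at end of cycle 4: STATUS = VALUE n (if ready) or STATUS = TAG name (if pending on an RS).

STATUS = TAG Add2

c1: issue SUB r3<-Add1 | r0:2,r1:1,r2:7,r3:Add1
c2: issue SUB r3<-Add2 | r0:2,r1:1,r2:7,r3:Add2
c3: CDB Add1=-6; issue SUB r0<-Add1 | r0:Add1,r1:1,r2:7,r3:Add2
c4: CDB Add2=-6; issue SUB r2<-Add2 | r0:Add1,r1:1,r2:Add2,r3:-6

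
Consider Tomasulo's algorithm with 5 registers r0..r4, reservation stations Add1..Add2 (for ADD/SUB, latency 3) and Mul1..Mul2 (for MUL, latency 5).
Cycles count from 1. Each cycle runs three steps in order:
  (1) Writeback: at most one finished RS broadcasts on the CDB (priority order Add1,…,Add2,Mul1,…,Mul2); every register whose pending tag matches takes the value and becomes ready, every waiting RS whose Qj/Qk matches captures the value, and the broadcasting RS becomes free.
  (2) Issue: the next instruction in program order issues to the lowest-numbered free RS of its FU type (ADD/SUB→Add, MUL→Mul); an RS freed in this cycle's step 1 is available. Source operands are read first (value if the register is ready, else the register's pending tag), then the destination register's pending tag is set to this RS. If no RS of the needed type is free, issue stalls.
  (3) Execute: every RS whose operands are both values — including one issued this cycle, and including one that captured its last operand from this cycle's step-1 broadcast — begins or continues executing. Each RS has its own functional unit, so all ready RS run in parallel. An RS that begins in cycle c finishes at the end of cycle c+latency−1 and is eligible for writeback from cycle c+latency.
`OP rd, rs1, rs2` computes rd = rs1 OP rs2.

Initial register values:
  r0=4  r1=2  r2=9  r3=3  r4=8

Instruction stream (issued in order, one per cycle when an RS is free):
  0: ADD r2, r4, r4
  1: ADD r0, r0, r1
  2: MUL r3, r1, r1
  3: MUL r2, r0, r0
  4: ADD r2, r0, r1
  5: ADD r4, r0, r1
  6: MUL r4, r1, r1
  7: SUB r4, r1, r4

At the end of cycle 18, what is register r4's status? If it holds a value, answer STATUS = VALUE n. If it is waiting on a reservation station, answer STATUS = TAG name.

STATUS = VALUE -2

c1: issue ADD r2<-Add1 | r0:4,r1:2,r2:Add1,r3:3,r4:8
c2: issue ADD r0<-Add2 | r0:Add2,r1:2,r2:Add1,r3:3,r4:8
c3: issue MUL r3<-Mul1 | r0:Add2,r1:2,r2:Add1,r3:Mul1,r4:8
c4: CDB Add1=16; issue MUL r2<-Mul2 | r0:Add2,r1:2,r2:Mul2,r3:Mul1,r4:8
c5: CDB Add2=6; issue ADD r2<-Add1 | r0:6,r1:2,r2:Add1,r3:Mul1,r4:8
c6: issue ADD r4<-Add2 | r0:6,r1:2,r2:Add1,r3:Mul1,r4:Add2
c7: stall | r0:6,r1:2,r2:Add1,r3:Mul1,r4:Add2
c8: CDB Add1=8; stall | r0:6,r1:2,r2:8,r3:Mul1,r4:Add2
c9: CDB Add2=8; stall | r0:6,r1:2,r2:8,r3:Mul1,r4:8
c10: CDB Mul1=4; issue MUL r4<-Mul1 | r0:6,r1:2,r2:8,r3:4,r4:Mul1
c11: CDB Mul2=36; issue SUB r4<-Add1 | r0:6,r1:2,r2:8,r3:4,r4:Add1
c12: - | r0:6,r1:2,r2:8,r3:4,r4:Add1
c13: - | r0:6,r1:2,r2:8,r3:4,r4:Add1
c14: - | r0:6,r1:2,r2:8,r3:4,r4:Add1
c15: CDB Mul1=4 | r0:6,r1:2,r2:8,r3:4,r4:Add1
c16: - | r0:6,r1:2,r2:8,r3:4,r4:Add1
c17: - | r0:6,r1:2,r2:8,r3:4,r4:Add1
c18: CDB Add1=-2 | r0:6,r1:2,r2:8,r3:4,r4:-2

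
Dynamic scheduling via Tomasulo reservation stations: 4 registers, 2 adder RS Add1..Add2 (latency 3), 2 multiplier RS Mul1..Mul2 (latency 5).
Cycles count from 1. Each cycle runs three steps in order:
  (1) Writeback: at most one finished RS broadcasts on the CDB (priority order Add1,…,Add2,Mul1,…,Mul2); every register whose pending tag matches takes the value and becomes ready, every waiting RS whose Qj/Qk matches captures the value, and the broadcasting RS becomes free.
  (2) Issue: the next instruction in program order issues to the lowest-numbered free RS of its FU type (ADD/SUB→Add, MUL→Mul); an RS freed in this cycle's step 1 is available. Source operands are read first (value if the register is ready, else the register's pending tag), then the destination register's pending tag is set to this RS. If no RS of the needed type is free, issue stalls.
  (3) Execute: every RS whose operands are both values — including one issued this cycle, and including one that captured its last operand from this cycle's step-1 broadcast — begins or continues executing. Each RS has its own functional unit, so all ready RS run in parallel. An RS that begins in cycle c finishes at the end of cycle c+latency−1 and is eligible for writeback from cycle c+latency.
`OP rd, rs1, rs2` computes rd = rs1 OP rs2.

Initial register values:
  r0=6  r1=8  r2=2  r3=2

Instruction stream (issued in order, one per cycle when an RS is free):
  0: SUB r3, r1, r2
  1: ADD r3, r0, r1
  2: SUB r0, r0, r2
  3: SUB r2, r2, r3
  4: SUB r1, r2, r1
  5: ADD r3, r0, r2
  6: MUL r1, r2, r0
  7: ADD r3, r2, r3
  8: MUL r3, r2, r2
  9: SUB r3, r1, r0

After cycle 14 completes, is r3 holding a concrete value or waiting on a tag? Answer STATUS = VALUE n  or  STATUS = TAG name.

STATUS = TAG Add2

c1: issue SUB r3<-Add1 | r0:6,r1:8,r2:2,r3:Add1
c2: issue ADD r3<-Add2 | r0:6,r1:8,r2:2,r3:Add2
c3: stall | r0:6,r1:8,r2:2,r3:Add2
c4: CDB Add1=6; issue SUB r0<-Add1 | r0:Add1,r1:8,r2:2,r3:Add2
c5: CDB Add2=14; issue SUB r2<-Add2 | r0:Add1,r1:8,r2:Add2,r3:14
c6: stall | r0:Add1,r1:8,r2:Add2,r3:14
c7: CDB Add1=4; issue SUB r1<-Add1 | r0:4,r1:Add1,r2:Add2,r3:14
c8: CDB Add2=-12; issue ADD r3<-Add2 | r0:4,r1:Add1,r2:-12,r3:Add2
c9: issue MUL r1<-Mul1 | r0:4,r1:Mul1,r2:-12,r3:Add2
c10: stall | r0:4,r1:Mul1,r2:-12,r3:Add2
c11: CDB Add1=-20; issue ADD r3<-Add1 | r0:4,r1:Mul1,r2:-12,r3:Add1
c12: CDB Add2=-8; issue MUL r3<-Mul2 | r0:4,r1:Mul1,r2:-12,r3:Mul2
c13: issue SUB r3<-Add2 | r0:4,r1:Mul1,r2:-12,r3:Add2
c14: CDB Mul1=-48 | r0:4,r1:-48,r2:-12,r3:Add2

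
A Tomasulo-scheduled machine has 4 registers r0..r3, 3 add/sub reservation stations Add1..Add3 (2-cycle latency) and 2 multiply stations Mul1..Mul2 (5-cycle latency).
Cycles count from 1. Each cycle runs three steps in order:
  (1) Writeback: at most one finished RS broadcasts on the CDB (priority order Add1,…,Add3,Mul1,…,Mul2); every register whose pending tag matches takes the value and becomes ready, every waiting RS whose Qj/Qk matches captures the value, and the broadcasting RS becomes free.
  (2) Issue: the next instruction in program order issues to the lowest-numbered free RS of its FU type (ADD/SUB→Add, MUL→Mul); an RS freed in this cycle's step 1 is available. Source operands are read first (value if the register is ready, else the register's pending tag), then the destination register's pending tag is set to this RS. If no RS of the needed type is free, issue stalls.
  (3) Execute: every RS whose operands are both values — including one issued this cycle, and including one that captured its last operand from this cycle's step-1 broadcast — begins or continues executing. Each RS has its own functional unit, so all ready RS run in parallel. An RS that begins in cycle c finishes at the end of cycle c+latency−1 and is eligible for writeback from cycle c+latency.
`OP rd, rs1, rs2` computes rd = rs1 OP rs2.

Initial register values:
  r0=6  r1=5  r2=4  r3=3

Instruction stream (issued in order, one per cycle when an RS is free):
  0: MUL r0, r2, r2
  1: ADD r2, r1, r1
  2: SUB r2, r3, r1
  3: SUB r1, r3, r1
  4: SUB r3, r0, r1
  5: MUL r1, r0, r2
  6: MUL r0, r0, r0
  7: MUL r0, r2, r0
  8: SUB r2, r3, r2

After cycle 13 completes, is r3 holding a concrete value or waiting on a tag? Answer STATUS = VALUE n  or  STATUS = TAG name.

cycle 1: issue MUL r0<-Mul1 // r0:Mul1,r1:5,r2:4,r3:3
cycle 2: issue ADD r2<-Add1 // r0:Mul1,r1:5,r2:Add1,r3:3
cycle 3: issue SUB r2<-Add2 // r0:Mul1,r1:5,r2:Add2,r3:3
cycle 4: CDB Add1=10; issue SUB r1<-Add1 // r0:Mul1,r1:Add1,r2:Add2,r3:3
cycle 5: CDB Add2=-2; issue SUB r3<-Add2 // r0:Mul1,r1:Add1,r2:-2,r3:Add2
cycle 6: CDB Add1=-2; issue MUL r1<-Mul2 // r0:Mul1,r1:Mul2,r2:-2,r3:Add2
cycle 7: CDB Mul1=16; issue MUL r0<-Mul1 // r0:Mul1,r1:Mul2,r2:-2,r3:Add2
cycle 8: stall // r0:Mul1,r1:Mul2,r2:-2,r3:Add2
cycle 9: CDB Add2=18; stall // r0:Mul1,r1:Mul2,r2:-2,r3:18
cycle 10: stall // r0:Mul1,r1:Mul2,r2:-2,r3:18
cycle 11: stall // r0:Mul1,r1:Mul2,r2:-2,r3:18
cycle 12: CDB Mul1=256; issue MUL r0<-Mul1 // r0:Mul1,r1:Mul2,r2:-2,r3:18
cycle 13: CDB Mul2=-32; issue SUB r2<-Add1 // r0:Mul1,r1:-32,r2:Add1,r3:18

STATUS = VALUE 18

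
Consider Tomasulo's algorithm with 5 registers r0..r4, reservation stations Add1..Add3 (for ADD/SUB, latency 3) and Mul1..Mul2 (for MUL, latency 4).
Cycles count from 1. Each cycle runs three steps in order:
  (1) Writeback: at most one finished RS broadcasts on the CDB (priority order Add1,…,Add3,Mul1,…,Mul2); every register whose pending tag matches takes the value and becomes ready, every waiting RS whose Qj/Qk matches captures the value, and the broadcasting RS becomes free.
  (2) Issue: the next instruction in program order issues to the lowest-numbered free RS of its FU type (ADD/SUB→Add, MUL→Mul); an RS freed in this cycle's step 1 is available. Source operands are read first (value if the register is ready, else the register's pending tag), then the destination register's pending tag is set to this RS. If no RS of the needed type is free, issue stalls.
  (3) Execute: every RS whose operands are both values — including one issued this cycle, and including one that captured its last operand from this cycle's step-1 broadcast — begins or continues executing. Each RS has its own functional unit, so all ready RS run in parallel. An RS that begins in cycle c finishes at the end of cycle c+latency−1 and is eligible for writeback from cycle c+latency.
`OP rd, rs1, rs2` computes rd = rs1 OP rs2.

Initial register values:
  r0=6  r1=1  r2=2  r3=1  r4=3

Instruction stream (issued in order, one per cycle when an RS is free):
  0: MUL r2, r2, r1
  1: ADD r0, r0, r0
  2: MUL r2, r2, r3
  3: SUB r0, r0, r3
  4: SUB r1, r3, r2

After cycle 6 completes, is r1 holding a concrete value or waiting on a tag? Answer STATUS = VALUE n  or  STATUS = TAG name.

STATUS = TAG Add1

cycle 1: issue MUL r2<-Mul1 // r0:6,r1:1,r2:Mul1,r3:1,r4:3
cycle 2: issue ADD r0<-Add1 // r0:Add1,r1:1,r2:Mul1,r3:1,r4:3
cycle 3: issue MUL r2<-Mul2 // r0:Add1,r1:1,r2:Mul2,r3:1,r4:3
cycle 4: issue SUB r0<-Add2 // r0:Add2,r1:1,r2:Mul2,r3:1,r4:3
cycle 5: CDB Add1=12; issue SUB r1<-Add1 // r0:Add2,r1:Add1,r2:Mul2,r3:1,r4:3
cycle 6: CDB Mul1=2 // r0:Add2,r1:Add1,r2:Mul2,r3:1,r4:3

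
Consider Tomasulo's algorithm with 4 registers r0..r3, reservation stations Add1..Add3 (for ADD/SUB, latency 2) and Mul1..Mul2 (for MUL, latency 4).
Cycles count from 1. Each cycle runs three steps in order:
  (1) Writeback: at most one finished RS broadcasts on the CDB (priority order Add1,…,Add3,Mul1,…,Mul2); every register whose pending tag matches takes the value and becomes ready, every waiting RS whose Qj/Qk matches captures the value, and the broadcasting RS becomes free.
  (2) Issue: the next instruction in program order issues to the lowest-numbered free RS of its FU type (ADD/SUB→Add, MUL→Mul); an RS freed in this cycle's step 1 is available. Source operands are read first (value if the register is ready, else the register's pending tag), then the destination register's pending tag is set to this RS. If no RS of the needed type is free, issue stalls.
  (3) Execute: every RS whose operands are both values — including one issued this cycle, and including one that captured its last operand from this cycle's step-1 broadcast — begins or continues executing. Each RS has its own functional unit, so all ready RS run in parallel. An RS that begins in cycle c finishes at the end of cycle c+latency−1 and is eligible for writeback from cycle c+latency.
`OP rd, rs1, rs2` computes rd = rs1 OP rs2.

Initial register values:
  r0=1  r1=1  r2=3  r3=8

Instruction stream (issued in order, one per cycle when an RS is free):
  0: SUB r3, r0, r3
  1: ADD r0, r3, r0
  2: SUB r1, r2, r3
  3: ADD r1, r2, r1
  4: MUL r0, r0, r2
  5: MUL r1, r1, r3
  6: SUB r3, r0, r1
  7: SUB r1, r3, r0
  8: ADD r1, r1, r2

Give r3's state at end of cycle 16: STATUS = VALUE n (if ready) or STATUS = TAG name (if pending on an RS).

cycle 1: issue SUB r3<-Add1 // r0:1,r1:1,r2:3,r3:Add1
cycle 2: issue ADD r0<-Add2 // r0:Add2,r1:1,r2:3,r3:Add1
cycle 3: CDB Add1=-7; issue SUB r1<-Add1 // r0:Add2,r1:Add1,r2:3,r3:-7
cycle 4: issue ADD r1<-Add3 // r0:Add2,r1:Add3,r2:3,r3:-7
cycle 5: CDB Add1=10; issue MUL r0<-Mul1 // r0:Mul1,r1:Add3,r2:3,r3:-7
cycle 6: CDB Add2=-6; issue MUL r1<-Mul2 // r0:Mul1,r1:Mul2,r2:3,r3:-7
cycle 7: CDB Add3=13; issue SUB r3<-Add1 // r0:Mul1,r1:Mul2,r2:3,r3:Add1
cycle 8: issue SUB r1<-Add2 // r0:Mul1,r1:Add2,r2:3,r3:Add1
cycle 9: issue ADD r1<-Add3 // r0:Mul1,r1:Add3,r2:3,r3:Add1
cycle 10: CDB Mul1=-18 // r0:-18,r1:Add3,r2:3,r3:Add1
cycle 11: CDB Mul2=-91 // r0:-18,r1:Add3,r2:3,r3:Add1
cycle 12: - // r0:-18,r1:Add3,r2:3,r3:Add1
cycle 13: CDB Add1=73 // r0:-18,r1:Add3,r2:3,r3:73
cycle 14: - // r0:-18,r1:Add3,r2:3,r3:73
cycle 15: CDB Add2=91 // r0:-18,r1:Add3,r2:3,r3:73
cycle 16: - // r0:-18,r1:Add3,r2:3,r3:73

STATUS = VALUE 73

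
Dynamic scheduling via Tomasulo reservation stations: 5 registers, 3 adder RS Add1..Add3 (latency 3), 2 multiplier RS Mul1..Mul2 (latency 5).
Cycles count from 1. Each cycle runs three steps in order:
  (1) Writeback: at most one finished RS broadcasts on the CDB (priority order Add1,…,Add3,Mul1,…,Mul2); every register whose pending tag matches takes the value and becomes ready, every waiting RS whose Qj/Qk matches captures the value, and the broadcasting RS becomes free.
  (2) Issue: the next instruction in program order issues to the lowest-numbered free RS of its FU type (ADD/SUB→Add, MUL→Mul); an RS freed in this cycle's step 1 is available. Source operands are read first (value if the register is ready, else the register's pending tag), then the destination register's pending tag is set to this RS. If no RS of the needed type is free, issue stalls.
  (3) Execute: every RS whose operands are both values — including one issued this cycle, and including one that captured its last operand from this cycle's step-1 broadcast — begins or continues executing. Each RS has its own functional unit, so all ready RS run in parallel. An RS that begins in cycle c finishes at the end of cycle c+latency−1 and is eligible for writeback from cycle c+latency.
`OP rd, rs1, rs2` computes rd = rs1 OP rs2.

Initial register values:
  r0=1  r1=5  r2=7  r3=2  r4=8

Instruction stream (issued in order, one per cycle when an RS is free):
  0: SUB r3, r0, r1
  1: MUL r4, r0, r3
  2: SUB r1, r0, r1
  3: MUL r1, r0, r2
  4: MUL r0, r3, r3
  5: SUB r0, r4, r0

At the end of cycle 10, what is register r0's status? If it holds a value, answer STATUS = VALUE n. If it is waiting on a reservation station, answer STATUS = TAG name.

c1: issue SUB r3<-Add1 | r0:1,r1:5,r2:7,r3:Add1,r4:8
c2: issue MUL r4<-Mul1 | r0:1,r1:5,r2:7,r3:Add1,r4:Mul1
c3: issue SUB r1<-Add2 | r0:1,r1:Add2,r2:7,r3:Add1,r4:Mul1
c4: CDB Add1=-4; issue MUL r1<-Mul2 | r0:1,r1:Mul2,r2:7,r3:-4,r4:Mul1
c5: stall | r0:1,r1:Mul2,r2:7,r3:-4,r4:Mul1
c6: CDB Add2=-4; stall | r0:1,r1:Mul2,r2:7,r3:-4,r4:Mul1
c7: stall | r0:1,r1:Mul2,r2:7,r3:-4,r4:Mul1
c8: stall | r0:1,r1:Mul2,r2:7,r3:-4,r4:Mul1
c9: CDB Mul1=-4; issue MUL r0<-Mul1 | r0:Mul1,r1:Mul2,r2:7,r3:-4,r4:-4
c10: CDB Mul2=7; issue SUB r0<-Add1 | r0:Add1,r1:7,r2:7,r3:-4,r4:-4

STATUS = TAG Add1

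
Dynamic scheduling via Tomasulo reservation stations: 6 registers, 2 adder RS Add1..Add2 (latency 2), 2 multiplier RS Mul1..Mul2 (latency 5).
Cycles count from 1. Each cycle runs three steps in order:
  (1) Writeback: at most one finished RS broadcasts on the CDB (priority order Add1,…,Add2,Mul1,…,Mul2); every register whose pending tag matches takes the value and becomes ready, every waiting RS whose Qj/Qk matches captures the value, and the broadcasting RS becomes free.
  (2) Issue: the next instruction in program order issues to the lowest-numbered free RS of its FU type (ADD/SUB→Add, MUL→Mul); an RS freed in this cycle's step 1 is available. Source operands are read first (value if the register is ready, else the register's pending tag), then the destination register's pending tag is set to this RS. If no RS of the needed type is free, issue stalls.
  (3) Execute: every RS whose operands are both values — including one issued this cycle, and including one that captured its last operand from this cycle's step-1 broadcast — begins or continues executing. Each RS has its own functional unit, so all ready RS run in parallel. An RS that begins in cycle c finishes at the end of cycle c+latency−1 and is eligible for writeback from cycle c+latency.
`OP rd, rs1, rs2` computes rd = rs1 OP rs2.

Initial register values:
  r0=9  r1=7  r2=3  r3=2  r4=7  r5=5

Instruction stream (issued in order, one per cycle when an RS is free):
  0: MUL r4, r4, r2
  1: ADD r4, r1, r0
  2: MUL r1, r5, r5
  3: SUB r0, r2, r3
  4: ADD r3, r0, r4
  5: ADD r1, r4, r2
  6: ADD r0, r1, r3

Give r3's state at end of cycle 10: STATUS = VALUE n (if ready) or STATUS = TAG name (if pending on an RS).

cycle 1: issue MUL r4<-Mul1 // r0:9,r1:7,r2:3,r3:2,r4:Mul1,r5:5
cycle 2: issue ADD r4<-Add1 // r0:9,r1:7,r2:3,r3:2,r4:Add1,r5:5
cycle 3: issue MUL r1<-Mul2 // r0:9,r1:Mul2,r2:3,r3:2,r4:Add1,r5:5
cycle 4: CDB Add1=16; issue SUB r0<-Add1 // r0:Add1,r1:Mul2,r2:3,r3:2,r4:16,r5:5
cycle 5: issue ADD r3<-Add2 // r0:Add1,r1:Mul2,r2:3,r3:Add2,r4:16,r5:5
cycle 6: CDB Add1=1; issue ADD r1<-Add1 // r0:1,r1:Add1,r2:3,r3:Add2,r4:16,r5:5
cycle 7: CDB Mul1=21; stall // r0:1,r1:Add1,r2:3,r3:Add2,r4:16,r5:5
cycle 8: CDB Add1=19; issue ADD r0<-Add1 // r0:Add1,r1:19,r2:3,r3:Add2,r4:16,r5:5
cycle 9: CDB Add2=17 // r0:Add1,r1:19,r2:3,r3:17,r4:16,r5:5
cycle 10: CDB Mul2=25 // r0:Add1,r1:19,r2:3,r3:17,r4:16,r5:5

STATUS = VALUE 17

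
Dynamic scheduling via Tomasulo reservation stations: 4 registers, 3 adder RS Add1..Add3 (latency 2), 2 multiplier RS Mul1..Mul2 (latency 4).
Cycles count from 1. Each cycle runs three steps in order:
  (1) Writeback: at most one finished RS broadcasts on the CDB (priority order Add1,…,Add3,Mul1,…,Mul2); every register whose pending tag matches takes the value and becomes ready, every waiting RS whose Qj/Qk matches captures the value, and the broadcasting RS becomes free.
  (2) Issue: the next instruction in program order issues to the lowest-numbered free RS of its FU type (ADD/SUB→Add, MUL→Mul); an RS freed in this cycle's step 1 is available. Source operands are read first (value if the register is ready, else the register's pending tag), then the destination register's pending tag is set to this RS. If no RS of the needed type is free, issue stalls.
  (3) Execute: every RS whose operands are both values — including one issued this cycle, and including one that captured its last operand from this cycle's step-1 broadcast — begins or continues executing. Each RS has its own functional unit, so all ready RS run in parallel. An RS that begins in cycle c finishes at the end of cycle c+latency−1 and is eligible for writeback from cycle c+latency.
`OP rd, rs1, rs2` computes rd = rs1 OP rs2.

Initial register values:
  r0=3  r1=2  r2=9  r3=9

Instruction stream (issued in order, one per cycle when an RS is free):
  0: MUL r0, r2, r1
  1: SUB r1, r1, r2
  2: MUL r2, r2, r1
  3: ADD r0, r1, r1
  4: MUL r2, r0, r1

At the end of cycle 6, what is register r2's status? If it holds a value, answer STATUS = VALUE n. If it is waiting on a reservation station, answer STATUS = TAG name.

STATUS = TAG Mul1

  c1: issue MUL r0<-Mul1  regs: r0:Mul1,r1:2,r2:9,r3:9
  c2: issue SUB r1<-Add1  regs: r0:Mul1,r1:Add1,r2:9,r3:9
  c3: issue MUL r2<-Mul2  regs: r0:Mul1,r1:Add1,r2:Mul2,r3:9
  c4: CDB Add1=-7; issue ADD r0<-Add1  regs: r0:Add1,r1:-7,r2:Mul2,r3:9
  c5: CDB Mul1=18; issue MUL r2<-Mul1  regs: r0:Add1,r1:-7,r2:Mul1,r3:9
  c6: CDB Add1=-14  regs: r0:-14,r1:-7,r2:Mul1,r3:9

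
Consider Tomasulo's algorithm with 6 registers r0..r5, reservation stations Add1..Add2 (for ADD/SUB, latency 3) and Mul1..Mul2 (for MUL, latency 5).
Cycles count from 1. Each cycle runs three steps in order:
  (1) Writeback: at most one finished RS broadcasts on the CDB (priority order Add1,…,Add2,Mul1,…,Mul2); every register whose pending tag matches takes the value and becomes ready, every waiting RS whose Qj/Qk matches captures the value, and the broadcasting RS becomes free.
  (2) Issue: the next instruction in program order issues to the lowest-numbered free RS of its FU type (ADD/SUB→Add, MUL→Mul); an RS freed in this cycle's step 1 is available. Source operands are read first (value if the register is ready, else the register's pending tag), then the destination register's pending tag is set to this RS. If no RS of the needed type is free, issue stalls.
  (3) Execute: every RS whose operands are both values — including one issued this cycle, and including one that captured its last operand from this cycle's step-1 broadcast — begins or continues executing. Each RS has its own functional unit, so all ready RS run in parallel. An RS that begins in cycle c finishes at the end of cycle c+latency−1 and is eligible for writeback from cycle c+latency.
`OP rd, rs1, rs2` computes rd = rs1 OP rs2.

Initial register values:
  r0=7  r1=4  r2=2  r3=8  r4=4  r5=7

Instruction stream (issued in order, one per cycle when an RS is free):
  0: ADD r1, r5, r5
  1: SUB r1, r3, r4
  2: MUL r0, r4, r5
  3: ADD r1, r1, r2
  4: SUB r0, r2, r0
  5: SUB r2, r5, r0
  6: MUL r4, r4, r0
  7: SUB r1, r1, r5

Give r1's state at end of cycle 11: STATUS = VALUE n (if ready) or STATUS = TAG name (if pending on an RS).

STATUS = VALUE 6

c1: issue ADD r1<-Add1 | r0:7,r1:Add1,r2:2,r3:8,r4:4,r5:7
c2: issue SUB r1<-Add2 | r0:7,r1:Add2,r2:2,r3:8,r4:4,r5:7
c3: issue MUL r0<-Mul1 | r0:Mul1,r1:Add2,r2:2,r3:8,r4:4,r5:7
c4: CDB Add1=14; issue ADD r1<-Add1 | r0:Mul1,r1:Add1,r2:2,r3:8,r4:4,r5:7
c5: CDB Add2=4; issue SUB r0<-Add2 | r0:Add2,r1:Add1,r2:2,r3:8,r4:4,r5:7
c6: stall | r0:Add2,r1:Add1,r2:2,r3:8,r4:4,r5:7
c7: stall | r0:Add2,r1:Add1,r2:2,r3:8,r4:4,r5:7
c8: CDB Add1=6; issue SUB r2<-Add1 | r0:Add2,r1:6,r2:Add1,r3:8,r4:4,r5:7
c9: CDB Mul1=28; issue MUL r4<-Mul1 | r0:Add2,r1:6,r2:Add1,r3:8,r4:Mul1,r5:7
c10: stall | r0:Add2,r1:6,r2:Add1,r3:8,r4:Mul1,r5:7
c11: stall | r0:Add2,r1:6,r2:Add1,r3:8,r4:Mul1,r5:7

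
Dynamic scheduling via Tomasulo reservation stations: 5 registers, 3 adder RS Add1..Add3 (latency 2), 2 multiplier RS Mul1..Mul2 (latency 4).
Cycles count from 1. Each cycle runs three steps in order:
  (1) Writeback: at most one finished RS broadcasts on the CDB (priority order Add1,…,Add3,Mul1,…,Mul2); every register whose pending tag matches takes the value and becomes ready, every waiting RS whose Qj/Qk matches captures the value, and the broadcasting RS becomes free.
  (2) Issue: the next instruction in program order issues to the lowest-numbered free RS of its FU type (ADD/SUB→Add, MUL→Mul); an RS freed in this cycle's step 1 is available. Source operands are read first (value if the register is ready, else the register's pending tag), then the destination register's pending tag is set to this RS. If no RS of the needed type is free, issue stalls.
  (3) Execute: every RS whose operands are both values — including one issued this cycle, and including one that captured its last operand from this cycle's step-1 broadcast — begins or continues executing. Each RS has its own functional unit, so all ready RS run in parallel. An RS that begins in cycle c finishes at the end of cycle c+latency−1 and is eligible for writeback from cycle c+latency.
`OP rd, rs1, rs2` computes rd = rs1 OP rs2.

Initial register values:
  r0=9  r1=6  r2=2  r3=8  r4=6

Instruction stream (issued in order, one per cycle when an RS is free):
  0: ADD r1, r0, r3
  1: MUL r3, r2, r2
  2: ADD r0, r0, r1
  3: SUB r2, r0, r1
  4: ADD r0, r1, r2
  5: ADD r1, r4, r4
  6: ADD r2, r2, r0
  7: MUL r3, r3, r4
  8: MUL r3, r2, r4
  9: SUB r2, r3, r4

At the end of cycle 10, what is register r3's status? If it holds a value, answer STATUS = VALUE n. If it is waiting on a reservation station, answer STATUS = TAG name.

STATUS = TAG Mul2

cycle 1: issue ADD r1<-Add1 // r0:9,r1:Add1,r2:2,r3:8,r4:6
cycle 2: issue MUL r3<-Mul1 // r0:9,r1:Add1,r2:2,r3:Mul1,r4:6
cycle 3: CDB Add1=17; issue ADD r0<-Add1 // r0:Add1,r1:17,r2:2,r3:Mul1,r4:6
cycle 4: issue SUB r2<-Add2 // r0:Add1,r1:17,r2:Add2,r3:Mul1,r4:6
cycle 5: CDB Add1=26; issue ADD r0<-Add1 // r0:Add1,r1:17,r2:Add2,r3:Mul1,r4:6
cycle 6: CDB Mul1=4; issue ADD r1<-Add3 // r0:Add1,r1:Add3,r2:Add2,r3:4,r4:6
cycle 7: CDB Add2=9; issue ADD r2<-Add2 // r0:Add1,r1:Add3,r2:Add2,r3:4,r4:6
cycle 8: CDB Add3=12; issue MUL r3<-Mul1 // r0:Add1,r1:12,r2:Add2,r3:Mul1,r4:6
cycle 9: CDB Add1=26; issue MUL r3<-Mul2 // r0:26,r1:12,r2:Add2,r3:Mul2,r4:6
cycle 10: issue SUB r2<-Add1 // r0:26,r1:12,r2:Add1,r3:Mul2,r4:6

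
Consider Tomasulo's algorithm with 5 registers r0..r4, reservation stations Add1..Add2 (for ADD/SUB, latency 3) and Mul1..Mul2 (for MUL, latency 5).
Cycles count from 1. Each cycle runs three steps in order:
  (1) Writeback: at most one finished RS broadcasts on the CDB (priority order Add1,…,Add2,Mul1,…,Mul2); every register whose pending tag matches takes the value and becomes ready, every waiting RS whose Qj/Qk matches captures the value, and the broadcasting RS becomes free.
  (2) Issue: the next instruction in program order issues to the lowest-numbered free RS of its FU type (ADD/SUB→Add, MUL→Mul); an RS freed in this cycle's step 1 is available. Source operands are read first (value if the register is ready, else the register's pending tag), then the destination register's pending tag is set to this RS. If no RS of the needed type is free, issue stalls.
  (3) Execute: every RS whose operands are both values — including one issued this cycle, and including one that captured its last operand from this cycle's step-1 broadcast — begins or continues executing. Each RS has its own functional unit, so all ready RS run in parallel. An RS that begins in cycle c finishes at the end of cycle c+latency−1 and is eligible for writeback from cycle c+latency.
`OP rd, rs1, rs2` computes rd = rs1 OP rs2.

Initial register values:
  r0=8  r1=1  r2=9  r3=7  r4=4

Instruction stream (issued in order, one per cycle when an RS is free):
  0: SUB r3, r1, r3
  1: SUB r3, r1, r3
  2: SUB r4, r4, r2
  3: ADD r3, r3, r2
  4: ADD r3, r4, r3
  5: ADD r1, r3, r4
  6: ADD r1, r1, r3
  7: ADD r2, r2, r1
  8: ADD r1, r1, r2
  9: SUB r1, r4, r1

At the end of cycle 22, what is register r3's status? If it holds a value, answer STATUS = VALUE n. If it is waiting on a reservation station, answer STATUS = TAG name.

STATUS = VALUE 11

cycle 1: issue SUB r3<-Add1 // r0:8,r1:1,r2:9,r3:Add1,r4:4
cycle 2: issue SUB r3<-Add2 // r0:8,r1:1,r2:9,r3:Add2,r4:4
cycle 3: stall // r0:8,r1:1,r2:9,r3:Add2,r4:4
cycle 4: CDB Add1=-6; issue SUB r4<-Add1 // r0:8,r1:1,r2:9,r3:Add2,r4:Add1
cycle 5: stall // r0:8,r1:1,r2:9,r3:Add2,r4:Add1
cycle 6: stall // r0:8,r1:1,r2:9,r3:Add2,r4:Add1
cycle 7: CDB Add1=-5; issue ADD r3<-Add1 // r0:8,r1:1,r2:9,r3:Add1,r4:-5
cycle 8: CDB Add2=7; issue ADD r3<-Add2 // r0:8,r1:1,r2:9,r3:Add2,r4:-5
cycle 9: stall // r0:8,r1:1,r2:9,r3:Add2,r4:-5
cycle 10: stall // r0:8,r1:1,r2:9,r3:Add2,r4:-5
cycle 11: CDB Add1=16; issue ADD r1<-Add1 // r0:8,r1:Add1,r2:9,r3:Add2,r4:-5
cycle 12: stall // r0:8,r1:Add1,r2:9,r3:Add2,r4:-5
cycle 13: stall // r0:8,r1:Add1,r2:9,r3:Add2,r4:-5
cycle 14: CDB Add2=11; issue ADD r1<-Add2 // r0:8,r1:Add2,r2:9,r3:11,r4:-5
cycle 15: stall // r0:8,r1:Add2,r2:9,r3:11,r4:-5
cycle 16: stall // r0:8,r1:Add2,r2:9,r3:11,r4:-5
cycle 17: CDB Add1=6; issue ADD r2<-Add1 // r0:8,r1:Add2,r2:Add1,r3:11,r4:-5
cycle 18: stall // r0:8,r1:Add2,r2:Add1,r3:11,r4:-5
cycle 19: stall // r0:8,r1:Add2,r2:Add1,r3:11,r4:-5
cycle 20: CDB Add2=17; issue ADD r1<-Add2 // r0:8,r1:Add2,r2:Add1,r3:11,r4:-5
cycle 21: stall // r0:8,r1:Add2,r2:Add1,r3:11,r4:-5
cycle 22: stall // r0:8,r1:Add2,r2:Add1,r3:11,r4:-5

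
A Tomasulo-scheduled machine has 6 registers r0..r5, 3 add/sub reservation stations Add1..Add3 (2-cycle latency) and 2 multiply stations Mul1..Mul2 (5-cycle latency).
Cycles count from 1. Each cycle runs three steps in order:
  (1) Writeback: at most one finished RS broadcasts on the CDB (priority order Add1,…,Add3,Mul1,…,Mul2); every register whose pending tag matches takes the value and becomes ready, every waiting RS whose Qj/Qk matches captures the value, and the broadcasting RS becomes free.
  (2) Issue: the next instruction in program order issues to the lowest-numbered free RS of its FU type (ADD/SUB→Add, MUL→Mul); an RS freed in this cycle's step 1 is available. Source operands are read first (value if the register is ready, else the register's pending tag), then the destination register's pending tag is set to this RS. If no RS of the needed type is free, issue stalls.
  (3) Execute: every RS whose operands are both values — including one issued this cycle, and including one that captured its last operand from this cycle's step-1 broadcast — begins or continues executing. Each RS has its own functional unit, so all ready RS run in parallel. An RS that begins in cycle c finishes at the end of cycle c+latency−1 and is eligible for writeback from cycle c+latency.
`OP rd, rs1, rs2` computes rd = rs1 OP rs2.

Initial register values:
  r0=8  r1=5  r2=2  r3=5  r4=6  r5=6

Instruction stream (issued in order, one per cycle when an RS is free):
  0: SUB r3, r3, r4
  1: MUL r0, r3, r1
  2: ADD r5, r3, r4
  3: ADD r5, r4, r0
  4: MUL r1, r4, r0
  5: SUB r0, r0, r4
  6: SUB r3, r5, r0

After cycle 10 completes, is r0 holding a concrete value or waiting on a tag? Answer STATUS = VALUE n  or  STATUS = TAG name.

cycle 1: issue SUB r3<-Add1 // r0:8,r1:5,r2:2,r3:Add1,r4:6,r5:6
cycle 2: issue MUL r0<-Mul1 // r0:Mul1,r1:5,r2:2,r3:Add1,r4:6,r5:6
cycle 3: CDB Add1=-1; issue ADD r5<-Add1 // r0:Mul1,r1:5,r2:2,r3:-1,r4:6,r5:Add1
cycle 4: issue ADD r5<-Add2 // r0:Mul1,r1:5,r2:2,r3:-1,r4:6,r5:Add2
cycle 5: CDB Add1=5; issue MUL r1<-Mul2 // r0:Mul1,r1:Mul2,r2:2,r3:-1,r4:6,r5:Add2
cycle 6: issue SUB r0<-Add1 // r0:Add1,r1:Mul2,r2:2,r3:-1,r4:6,r5:Add2
cycle 7: issue SUB r3<-Add3 // r0:Add1,r1:Mul2,r2:2,r3:Add3,r4:6,r5:Add2
cycle 8: CDB Mul1=-5 // r0:Add1,r1:Mul2,r2:2,r3:Add3,r4:6,r5:Add2
cycle 9: - // r0:Add1,r1:Mul2,r2:2,r3:Add3,r4:6,r5:Add2
cycle 10: CDB Add1=-11 // r0:-11,r1:Mul2,r2:2,r3:Add3,r4:6,r5:Add2

STATUS = VALUE -11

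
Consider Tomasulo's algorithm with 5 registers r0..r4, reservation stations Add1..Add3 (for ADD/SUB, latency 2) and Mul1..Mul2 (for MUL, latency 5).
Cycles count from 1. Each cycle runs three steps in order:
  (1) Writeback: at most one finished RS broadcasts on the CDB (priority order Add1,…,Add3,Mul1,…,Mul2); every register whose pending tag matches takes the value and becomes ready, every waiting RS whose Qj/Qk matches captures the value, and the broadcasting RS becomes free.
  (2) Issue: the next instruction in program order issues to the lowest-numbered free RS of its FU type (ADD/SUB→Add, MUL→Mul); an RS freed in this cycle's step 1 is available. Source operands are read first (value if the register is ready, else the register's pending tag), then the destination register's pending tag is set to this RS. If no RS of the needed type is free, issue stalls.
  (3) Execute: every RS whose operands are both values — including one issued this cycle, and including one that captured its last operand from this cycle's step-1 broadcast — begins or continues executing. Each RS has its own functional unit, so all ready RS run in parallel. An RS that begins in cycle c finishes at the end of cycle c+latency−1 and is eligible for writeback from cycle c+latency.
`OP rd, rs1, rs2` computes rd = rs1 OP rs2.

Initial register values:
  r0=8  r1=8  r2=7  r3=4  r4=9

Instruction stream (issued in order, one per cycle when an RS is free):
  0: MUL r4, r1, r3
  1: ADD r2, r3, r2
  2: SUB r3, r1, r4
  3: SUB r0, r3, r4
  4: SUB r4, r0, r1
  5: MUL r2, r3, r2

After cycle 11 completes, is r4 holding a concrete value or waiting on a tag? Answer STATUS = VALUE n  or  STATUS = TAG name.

STATUS = TAG Add3

cycle 1: issue MUL r4<-Mul1 // r0:8,r1:8,r2:7,r3:4,r4:Mul1
cycle 2: issue ADD r2<-Add1 // r0:8,r1:8,r2:Add1,r3:4,r4:Mul1
cycle 3: issue SUB r3<-Add2 // r0:8,r1:8,r2:Add1,r3:Add2,r4:Mul1
cycle 4: CDB Add1=11; issue SUB r0<-Add1 // r0:Add1,r1:8,r2:11,r3:Add2,r4:Mul1
cycle 5: issue SUB r4<-Add3 // r0:Add1,r1:8,r2:11,r3:Add2,r4:Add3
cycle 6: CDB Mul1=32; issue MUL r2<-Mul1 // r0:Add1,r1:8,r2:Mul1,r3:Add2,r4:Add3
cycle 7: - // r0:Add1,r1:8,r2:Mul1,r3:Add2,r4:Add3
cycle 8: CDB Add2=-24 // r0:Add1,r1:8,r2:Mul1,r3:-24,r4:Add3
cycle 9: - // r0:Add1,r1:8,r2:Mul1,r3:-24,r4:Add3
cycle 10: CDB Add1=-56 // r0:-56,r1:8,r2:Mul1,r3:-24,r4:Add3
cycle 11: - // r0:-56,r1:8,r2:Mul1,r3:-24,r4:Add3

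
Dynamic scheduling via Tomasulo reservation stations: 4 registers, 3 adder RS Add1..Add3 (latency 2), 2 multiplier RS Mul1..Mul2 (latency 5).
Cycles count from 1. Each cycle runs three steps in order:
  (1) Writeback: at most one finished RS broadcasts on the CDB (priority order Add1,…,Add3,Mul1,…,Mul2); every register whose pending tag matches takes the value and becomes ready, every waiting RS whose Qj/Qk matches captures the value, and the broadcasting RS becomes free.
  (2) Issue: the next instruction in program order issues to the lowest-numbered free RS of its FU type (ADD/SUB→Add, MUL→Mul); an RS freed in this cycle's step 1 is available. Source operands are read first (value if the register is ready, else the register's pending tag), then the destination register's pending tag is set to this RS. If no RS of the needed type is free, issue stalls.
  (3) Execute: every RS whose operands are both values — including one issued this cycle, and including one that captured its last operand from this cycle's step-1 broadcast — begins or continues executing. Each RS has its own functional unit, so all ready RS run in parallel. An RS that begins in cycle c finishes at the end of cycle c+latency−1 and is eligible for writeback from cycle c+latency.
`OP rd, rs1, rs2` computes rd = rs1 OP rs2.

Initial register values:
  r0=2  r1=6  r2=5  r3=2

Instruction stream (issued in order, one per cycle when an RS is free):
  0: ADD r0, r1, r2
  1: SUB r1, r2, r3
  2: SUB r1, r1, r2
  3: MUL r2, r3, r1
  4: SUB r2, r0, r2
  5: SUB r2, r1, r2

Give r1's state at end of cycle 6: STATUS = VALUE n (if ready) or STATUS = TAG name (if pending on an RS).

c1: issue ADD r0<-Add1 | r0:Add1,r1:6,r2:5,r3:2
c2: issue SUB r1<-Add2 | r0:Add1,r1:Add2,r2:5,r3:2
c3: CDB Add1=11; issue SUB r1<-Add1 | r0:11,r1:Add1,r2:5,r3:2
c4: CDB Add2=3; issue MUL r2<-Mul1 | r0:11,r1:Add1,r2:Mul1,r3:2
c5: issue SUB r2<-Add2 | r0:11,r1:Add1,r2:Add2,r3:2
c6: CDB Add1=-2; issue SUB r2<-Add1 | r0:11,r1:-2,r2:Add1,r3:2

STATUS = VALUE -2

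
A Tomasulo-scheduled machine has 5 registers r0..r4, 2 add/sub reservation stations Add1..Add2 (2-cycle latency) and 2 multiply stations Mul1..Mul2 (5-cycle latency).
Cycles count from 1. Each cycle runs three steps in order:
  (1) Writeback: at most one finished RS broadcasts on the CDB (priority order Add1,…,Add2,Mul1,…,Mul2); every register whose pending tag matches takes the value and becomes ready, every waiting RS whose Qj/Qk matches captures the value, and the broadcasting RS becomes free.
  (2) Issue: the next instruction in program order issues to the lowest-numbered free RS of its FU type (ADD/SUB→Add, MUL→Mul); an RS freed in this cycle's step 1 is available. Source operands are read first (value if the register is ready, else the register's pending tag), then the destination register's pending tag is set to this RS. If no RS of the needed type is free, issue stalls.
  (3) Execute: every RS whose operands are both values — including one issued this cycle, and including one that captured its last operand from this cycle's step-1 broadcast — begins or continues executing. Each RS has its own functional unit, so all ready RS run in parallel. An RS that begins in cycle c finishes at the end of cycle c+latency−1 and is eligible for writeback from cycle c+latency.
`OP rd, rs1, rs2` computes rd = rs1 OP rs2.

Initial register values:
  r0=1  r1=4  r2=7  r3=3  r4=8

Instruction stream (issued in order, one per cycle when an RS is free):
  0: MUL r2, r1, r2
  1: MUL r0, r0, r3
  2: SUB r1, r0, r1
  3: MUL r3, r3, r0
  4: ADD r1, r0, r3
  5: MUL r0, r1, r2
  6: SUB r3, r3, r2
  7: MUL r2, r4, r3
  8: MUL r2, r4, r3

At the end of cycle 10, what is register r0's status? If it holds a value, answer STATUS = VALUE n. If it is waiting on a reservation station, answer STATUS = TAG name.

c1: issue MUL r2<-Mul1 | r0:1,r1:4,r2:Mul1,r3:3,r4:8
c2: issue MUL r0<-Mul2 | r0:Mul2,r1:4,r2:Mul1,r3:3,r4:8
c3: issue SUB r1<-Add1 | r0:Mul2,r1:Add1,r2:Mul1,r3:3,r4:8
c4: stall | r0:Mul2,r1:Add1,r2:Mul1,r3:3,r4:8
c5: stall | r0:Mul2,r1:Add1,r2:Mul1,r3:3,r4:8
c6: CDB Mul1=28; issue MUL r3<-Mul1 | r0:Mul2,r1:Add1,r2:28,r3:Mul1,r4:8
c7: CDB Mul2=3; issue ADD r1<-Add2 | r0:3,r1:Add2,r2:28,r3:Mul1,r4:8
c8: issue MUL r0<-Mul2 | r0:Mul2,r1:Add2,r2:28,r3:Mul1,r4:8
c9: CDB Add1=-1; issue SUB r3<-Add1 | r0:Mul2,r1:Add2,r2:28,r3:Add1,r4:8
c10: stall | r0:Mul2,r1:Add2,r2:28,r3:Add1,r4:8

STATUS = TAG Mul2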